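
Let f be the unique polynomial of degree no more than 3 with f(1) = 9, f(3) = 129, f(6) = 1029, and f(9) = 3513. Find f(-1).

Write f(x) = ax^3 + bx^2 + cx + d. Substituting each data point gives a linear system:
  a + b + c + d = 9
  27a + 9b + 3c + d = 129
  216a + 36b + 6c + d = 1029
  729a + 81b + 9c + d = 3513
Solving the system yields a = 5, b = -2, c = 3, d = 3.
So f(x) = 5x^3 - 2x^2 + 3x + 3.
Then f(-1) = -7.

-7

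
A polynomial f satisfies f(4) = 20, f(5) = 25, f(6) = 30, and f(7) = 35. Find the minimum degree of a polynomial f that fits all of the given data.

Forward differences of the values at n = 4, 5, 6, 7:
  f  : 20  25  30  35
  Δ  : 5  5  5
  Δ^2: 0  0
  Δ^3: 0
The first differences are constant (5) and nonzero, while all higher differences vanish, so the minimal degree is 1.

1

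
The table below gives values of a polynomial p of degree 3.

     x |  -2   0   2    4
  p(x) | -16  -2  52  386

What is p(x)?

p(x) = 5x^3 + 5x^2 - 3x - 2

Using the Lagrange interpolation formula with nodes -2, 0, 2, 4:
  L_0(x) = x(x - 2)(x - 4) / -48
  L_1(x) = (x + 2)(x - 2)(x - 4) / 16
  L_2(x) = (x + 2)x(x - 4) / -16
  L_3(x) = (x + 2)x(x - 2) / 48
Then p(x) = -16·L_0(x) - 2·L_1(x) + 52·L_2(x) + 386·L_3(x).
Expanding and collecting terms gives p(x) = 5x^3 + 5x^2 - 3x - 2.
Check: p(-2) = -16. ✓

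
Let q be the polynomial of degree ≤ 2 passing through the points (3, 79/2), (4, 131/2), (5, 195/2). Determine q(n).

Write q(n) = an^2 + bn + c. Substituting each data point gives a linear system:
  9a + 3b + c = 79/2
  16a + 4b + c = 131/2
  25a + 5b + c = 195/2
Solving the system yields a = 3, b = 5, c = -5/2.
So q(n) = 3n^2 + 5n - 5/2.
Check: q(5) = 195/2. ✓

q(n) = 3n^2 + 5n - 5/2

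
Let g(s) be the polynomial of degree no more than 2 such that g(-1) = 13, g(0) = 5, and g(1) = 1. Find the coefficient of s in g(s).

Write g(s) = as^2 + bs + c. Substituting each data point gives a linear system:
  a - b + c = 13
  c = 5
  a + b + c = 1
Solving the system yields a = 2, b = -6, c = 5.
So g(s) = 2s^2 - 6s + 5.
The coefficient of s is -6.

-6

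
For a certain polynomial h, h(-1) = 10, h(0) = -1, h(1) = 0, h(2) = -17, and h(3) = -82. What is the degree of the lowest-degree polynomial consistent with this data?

3

Forward differences of the values at n = -1, 0, 1, 2, 3:
  h  : 10  -1  0  -17  -82
  Δ  : -11  1  -17  -65
  Δ^2: 12  -18  -48
  Δ^3: -30  -30
  Δ^4: 0
The third differences are constant (-30) and nonzero, while all higher differences vanish, so the minimal degree is 3.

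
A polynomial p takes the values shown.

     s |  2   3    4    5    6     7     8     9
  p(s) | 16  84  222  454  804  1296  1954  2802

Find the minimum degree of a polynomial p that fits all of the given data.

Forward differences of the values at s = 2, 3, 4, 5, 6, 7, 8, 9:
  p  : 16  84  222  454  804  1296  1954  2802
  Δ  : 68  138  232  350  492  658  848
  Δ^2: 70  94  118  142  166  190
  Δ^3: 24  24  24  24  24
  Δ^4: 0  0  0  0
  Δ^5: 0  0  0
  Δ^6: 0  0
  Δ^7: 0
The third differences are constant (24) and nonzero, while all higher differences vanish, so the minimal degree is 3.

3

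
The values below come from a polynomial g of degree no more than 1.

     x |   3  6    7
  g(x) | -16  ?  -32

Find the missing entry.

-28

The 2 known points determine the degree-1 polynomial uniquely.
Write g(x) = ax + b. Substituting each data point gives a linear system:
  3a + b = -16
  7a + b = -32
Solving the system yields a = -4, b = -4.
So g(x) = -4x - 4.
Then g(6) = -28.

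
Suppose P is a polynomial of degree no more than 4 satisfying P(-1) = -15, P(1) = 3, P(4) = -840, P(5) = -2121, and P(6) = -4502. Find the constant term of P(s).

4

Write P(s) = as^4 + bs^3 + cs^2 + ds + e. Substituting each data point gives a linear system:
  a - b + c - d + e = -15
  a + b + c + d + e = 3
  256a + 64b + 16c + 4d + e = -840
  625a + 125b + 25c + 5d + e = -2121
  1296a + 216b + 36c + 6d + e = -4502
Solving the system yields a = -4, b = 4, c = -6, d = 5, e = 4.
So P(s) = -4s^4 + 4s^3 - 6s^2 + 5s + 4.
The constant term is 4.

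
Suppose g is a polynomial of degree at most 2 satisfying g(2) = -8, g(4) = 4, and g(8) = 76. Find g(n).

g(n) = 2n^2 - 6n - 4

Using the Lagrange interpolation formula with nodes 2, 4, 8:
  L_0(n) = (n - 4)(n - 8) / 12
  L_1(n) = (n - 2)(n - 8) / -8
  L_2(n) = (n - 2)(n - 4) / 24
Then g(n) = -8·L_0(n) + 4·L_1(n) + 76·L_2(n).
Expanding and collecting terms gives g(n) = 2n² - 6n - 4.
Check: g(4) = 4. ✓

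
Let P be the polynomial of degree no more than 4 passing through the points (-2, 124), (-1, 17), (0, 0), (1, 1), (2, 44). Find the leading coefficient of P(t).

4

Write P(t) = at^4 + bt^3 + ct^2 + dt + e. Substituting each data point gives a linear system:
  16a - 8b + 4c - 2d + e = 124
  a - b + c - d + e = 17
  e = 0
  a + b + c + d + e = 1
  16a + 8b + 4c + 2d + e = 44
Solving the system yields a = 4, b = -4, c = 5, d = -4, e = 0.
So P(t) = 4t⁴ - 4t³ + 5t² - 4t.
The leading coefficient is 4.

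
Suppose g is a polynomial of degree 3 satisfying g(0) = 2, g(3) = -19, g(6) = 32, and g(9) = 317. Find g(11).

Forward differences of the values at t = 0, 3, 6, 9:
  g  : 2  -19  32  317
  Δ  : -21  51  285
  Δ^2: 72  234
  Δ^3: 162
The third differences are constant, confirming degree 3.
Interpolating (Newton forward form) and evaluating at t = 11 gives g(11) = 717.

717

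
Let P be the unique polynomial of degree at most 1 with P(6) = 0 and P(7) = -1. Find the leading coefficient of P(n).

Write P(n) = an + b. Substituting each data point gives a linear system:
  6a + b = 0
  7a + b = -1
Solving the system yields a = -1, b = 6.
So P(n) = -n + 6.
The leading coefficient is -1.

-1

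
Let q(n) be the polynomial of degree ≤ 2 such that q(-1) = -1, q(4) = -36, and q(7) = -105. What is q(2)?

Write q(n) = an^2 + bn + c. Substituting each data point gives a linear system:
  a - b + c = -1
  16a + 4b + c = -36
  49a + 7b + c = -105
Solving the system yields a = -2, b = -1, c = 0.
So q(n) = -2n^2 - n.
Then q(2) = -10.

-10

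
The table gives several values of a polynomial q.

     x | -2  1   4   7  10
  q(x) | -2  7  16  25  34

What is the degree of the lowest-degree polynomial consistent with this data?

1

Forward differences of the values at x = -2, 1, 4, 7, 10:
  q  : -2  7  16  25  34
  Δ  : 9  9  9  9
  Δ^2: 0  0  0
  Δ^3: 0  0
  Δ^4: 0
The first differences are constant (9) and nonzero, while all higher differences vanish, so the minimal degree is 1.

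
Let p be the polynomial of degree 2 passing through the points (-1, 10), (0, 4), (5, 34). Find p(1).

Write p(t) = at^2 + bt + c. Substituting each data point gives a linear system:
  a - b + c = 10
  c = 4
  25a + 5b + c = 34
Solving the system yields a = 2, b = -4, c = 4.
So p(t) = 2t² - 4t + 4.
Then p(1) = 2.

2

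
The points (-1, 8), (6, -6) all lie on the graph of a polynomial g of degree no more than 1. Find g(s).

Write g(s) = as + b. Substituting each data point gives a linear system:
  -a + b = 8
  6a + b = -6
Solving the system yields a = -2, b = 6.
So g(s) = -2s + 6.
Check: g(-1) = 8. ✓

g(s) = -2s + 6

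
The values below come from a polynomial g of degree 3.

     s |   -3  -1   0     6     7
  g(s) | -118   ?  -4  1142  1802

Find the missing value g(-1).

The 4 known points determine the degree-3 polynomial uniquely.
Write g(s) = as^3 + bs^2 + cs + d. Substituting each data point gives a linear system:
  -27a + 9b - 3c + d = -118
  d = -4
  216a + 36b + 6c + d = 1142
  343a + 49b + 7c + d = 1802
Solving the system yields a = 5, b = 2, c = -1, d = -4.
So g(s) = 5s^3 + 2s^2 - s - 4.
Then g(-1) = -6.

-6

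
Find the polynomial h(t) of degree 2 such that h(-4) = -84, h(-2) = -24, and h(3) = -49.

Write h(t) = at^2 + bt + c. Substituting each data point gives a linear system:
  16a - 4b + c = -84
  4a - 2b + c = -24
  9a + 3b + c = -49
Solving the system yields a = -5, b = 0, c = -4.
So h(t) = -5t^2 - 4.
Check: h(-2) = -24. ✓

h(t) = -5t^2 - 4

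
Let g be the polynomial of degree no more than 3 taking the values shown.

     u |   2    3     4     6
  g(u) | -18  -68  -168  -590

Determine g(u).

Write g(u) = au^3 + bu^2 + cu + d. Substituting each data point gives a linear system:
  8a + 4b + 2c + d = -18
  27a + 9b + 3c + d = -68
  64a + 16b + 4c + d = -168
  216a + 36b + 6c + d = -590
Solving the system yields a = -3, b = 2, c = -3, d = 4.
So g(u) = -3u³ + 2u² - 3u + 4.
Check: g(3) = -68. ✓

g(u) = -3u^3 + 2u^2 - 3u + 4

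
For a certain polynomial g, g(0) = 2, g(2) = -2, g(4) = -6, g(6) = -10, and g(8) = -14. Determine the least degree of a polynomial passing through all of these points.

Forward differences of the values at s = 0, 2, 4, 6, 8:
  g  : 2  -2  -6  -10  -14
  Δ  : -4  -4  -4  -4
  Δ^2: 0  0  0
  Δ^3: 0  0
  Δ^4: 0
The first differences are constant (-4) and nonzero, while all higher differences vanish, so the minimal degree is 1.

1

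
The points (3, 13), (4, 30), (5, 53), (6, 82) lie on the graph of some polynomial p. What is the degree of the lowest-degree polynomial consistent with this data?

Forward differences of the values at s = 3, 4, 5, 6:
  p  : 13  30  53  82
  Δ  : 17  23  29
  Δ^2: 6  6
  Δ^3: 0
The second differences are constant (6) and nonzero, while all higher differences vanish, so the minimal degree is 2.

2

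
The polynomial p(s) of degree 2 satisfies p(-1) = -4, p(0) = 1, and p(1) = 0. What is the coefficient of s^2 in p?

Write p(s) = as^2 + bs + c. Substituting each data point gives a linear system:
  a - b + c = -4
  c = 1
  a + b + c = 0
Solving the system yields a = -3, b = 2, c = 1.
So p(s) = -3s^2 + 2s + 1.
The leading coefficient is -3.

-3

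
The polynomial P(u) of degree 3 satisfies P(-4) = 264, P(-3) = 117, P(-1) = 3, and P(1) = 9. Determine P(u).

Write P(u) = au^3 + bu^2 + cu + d. Substituting each data point gives a linear system:
  -64a + 16b - 4c + d = 264
  -27a + 9b - 3c + d = 117
  -a + b - c + d = 3
  a + b + c + d = 9
Solving the system yields a = -3, b = 6, c = 6, d = 0.
So P(u) = -3u^3 + 6u^2 + 6u.
Check: P(-3) = 117. ✓

P(u) = -3u^3 + 6u^2 + 6u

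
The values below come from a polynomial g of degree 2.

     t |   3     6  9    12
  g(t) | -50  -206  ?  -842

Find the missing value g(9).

The 3 known points determine the degree-2 polynomial uniquely.
Write g(t) = at^2 + bt + c. Substituting each data point gives a linear system:
  9a + 3b + c = -50
  36a + 6b + c = -206
  144a + 12b + c = -842
Solving the system yields a = -6, b = 2, c = -2.
So g(t) = -6t^2 + 2t - 2.
Then g(9) = -470.

-470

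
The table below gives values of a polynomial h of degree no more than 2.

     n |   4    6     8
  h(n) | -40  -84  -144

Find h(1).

-4

Forward differences of the values at n = 4, 6, 8:
  h  : -40  -84  -144
  Δ  : -44  -60
  Δ^2: -16
The second differences are constant, confirming degree 2.
Interpolating (Newton forward form) and evaluating at n = 1 gives h(1) = -4.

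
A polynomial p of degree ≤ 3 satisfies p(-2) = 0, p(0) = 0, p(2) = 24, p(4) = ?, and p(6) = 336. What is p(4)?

120

On equispaced nodes a degree-3 polynomial has vanishing fourth forward difference, so
  p(-2) - 4·p(0) + 6·p(2) - 4·p(4) + p(6) = 0.
Substituting the known values and solving for p(4):
  -4·p(4) = -480
  p(4) = 120.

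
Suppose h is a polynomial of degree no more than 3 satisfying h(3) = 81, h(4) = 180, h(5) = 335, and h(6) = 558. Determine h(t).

Using the Lagrange interpolation formula with nodes 3, 4, 5, 6:
  L_0(t) = (t - 4)(t - 5)(t - 6) / -6
  L_1(t) = (t - 3)(t - 5)(t - 6) / 2
  L_2(t) = (t - 3)(t - 4)(t - 6) / -2
  L_3(t) = (t - 3)(t - 4)(t - 5) / 6
Then h(t) = 81·L_0(t) + 180·L_1(t) + 335·L_2(t) + 558·L_3(t).
Expanding and collecting terms gives h(t) = 2t³ + 4t² - 3t.
Check: h(5) = 335. ✓

h(t) = 2t^3 + 4t^2 - 3t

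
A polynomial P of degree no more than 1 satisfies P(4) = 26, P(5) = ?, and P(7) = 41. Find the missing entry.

31

The 2 known points determine the degree-1 polynomial uniquely.
Write P(t) = at + b. Substituting each data point gives a linear system:
  4a + b = 26
  7a + b = 41
Solving the system yields a = 5, b = 6.
So P(t) = 5t + 6.
Then P(5) = 31.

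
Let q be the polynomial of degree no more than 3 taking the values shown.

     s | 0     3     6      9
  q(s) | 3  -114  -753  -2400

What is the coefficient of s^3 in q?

Write q(s) = as^3 + bs^2 + cs + d. Substituting each data point gives a linear system:
  d = 3
  27a + 9b + 3c + d = -114
  216a + 36b + 6c + d = -753
  729a + 81b + 9c + d = -2400
Solving the system yields a = -3, b = -2, c = -6, d = 3.
So q(s) = -3s³ - 2s² - 6s + 3.
The leading coefficient is -3.

-3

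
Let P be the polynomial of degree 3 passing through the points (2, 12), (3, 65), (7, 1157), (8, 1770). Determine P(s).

Write P(s) = as^3 + bs^2 + cs + d. Substituting each data point gives a linear system:
  8a + 4b + 2c + d = 12
  27a + 9b + 3c + d = 65
  343a + 49b + 7c + d = 1157
  512a + 64b + 8c + d = 1770
Solving the system yields a = 4, b = -4, c = -3, d = 2.
So P(s) = 4s³ - 4s² - 3s + 2.
Check: P(2) = 12. ✓

P(s) = 4s^3 - 4s^2 - 3s + 2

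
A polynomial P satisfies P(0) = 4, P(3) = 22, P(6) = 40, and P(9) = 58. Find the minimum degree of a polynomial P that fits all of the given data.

Forward differences of the values at n = 0, 3, 6, 9:
  P  : 4  22  40  58
  Δ  : 18  18  18
  Δ^2: 0  0
  Δ^3: 0
The first differences are constant (18) and nonzero, while all higher differences vanish, so the minimal degree is 1.

1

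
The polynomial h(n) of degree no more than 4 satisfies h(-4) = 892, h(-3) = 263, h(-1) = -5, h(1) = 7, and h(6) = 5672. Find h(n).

h(n) = 4n^4 + 2n^3 + n^2 + 4n - 4

Write h(n) = an^4 + bn^3 + cn^2 + dn + e. Substituting each data point gives a linear system:
  256a - 64b + 16c - 4d + e = 892
  81a - 27b + 9c - 3d + e = 263
  a - b + c - d + e = -5
  a + b + c + d + e = 7
  1296a + 216b + 36c + 6d + e = 5672
Solving the system yields a = 4, b = 2, c = 1, d = 4, e = -4.
So h(n) = 4n^4 + 2n^3 + n^2 + 4n - 4.
Check: h(-4) = 892. ✓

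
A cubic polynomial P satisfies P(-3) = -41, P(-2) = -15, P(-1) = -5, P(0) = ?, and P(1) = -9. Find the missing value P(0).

-5

On equispaced nodes a degree-3 polynomial has vanishing fourth forward difference, so
  P(-3) - 4·P(-2) + 6·P(-1) - 4·P(0) + P(1) = 0.
Substituting the known values and solving for P(0):
  -4·P(0) = 20
  P(0) = -5.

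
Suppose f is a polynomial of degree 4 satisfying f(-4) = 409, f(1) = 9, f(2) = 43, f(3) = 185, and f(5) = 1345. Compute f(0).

5

Using the Lagrange interpolation formula with nodes -4, 1, 2, 3, 5:
  L_0(n) = (n - 1)(n - 2)(n - 3)(n - 5) / 1890
  L_1(n) = (n + 4)(n - 2)(n - 3)(n - 5) / -40
  L_2(n) = (n + 4)(n - 1)(n - 3)(n - 5) / 18
  L_3(n) = (n + 4)(n - 1)(n - 2)(n - 5) / -28
  L_4(n) = (n + 4)(n - 1)(n - 2)(n - 3) / 216
Then f(n) = 409·L_0(n) + 9·L_1(n) + 43·L_2(n) + 185·L_3(n) + 1345·L_4(n).
Expanding and collecting terms gives f(n) = 2n⁴ + n³ - 2n² + 3n + 5.
Evaluating at n = 0: f(0) = 5.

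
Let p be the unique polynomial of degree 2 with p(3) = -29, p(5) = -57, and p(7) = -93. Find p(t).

p(t) = -t^2 - 6t - 2

Write p(t) = at^2 + bt + c. Substituting each data point gives a linear system:
  9a + 3b + c = -29
  25a + 5b + c = -57
  49a + 7b + c = -93
Solving the system yields a = -1, b = -6, c = -2.
So p(t) = -t² - 6t - 2.
Check: p(7) = -93. ✓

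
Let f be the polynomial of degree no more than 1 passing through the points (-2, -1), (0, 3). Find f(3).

Write f(u) = au + b. Substituting each data point gives a linear system:
  -2a + b = -1
  b = 3
Solving the system yields a = 2, b = 3.
So f(u) = 2u + 3.
Then f(3) = 9.

9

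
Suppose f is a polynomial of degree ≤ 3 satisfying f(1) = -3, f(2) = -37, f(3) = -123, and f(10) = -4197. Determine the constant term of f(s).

Write f(s) = as^3 + bs^2 + cs + d. Substituting each data point gives a linear system:
  a + b + c + d = -3
  8a + 4b + 2c + d = -37
  27a + 9b + 3c + d = -123
  1000a + 100b + 10c + d = -4197
Solving the system yields a = -4, b = -2, c = 0, d = 3.
So f(s) = -4s³ - 2s² + 3.
The constant term is 3.

3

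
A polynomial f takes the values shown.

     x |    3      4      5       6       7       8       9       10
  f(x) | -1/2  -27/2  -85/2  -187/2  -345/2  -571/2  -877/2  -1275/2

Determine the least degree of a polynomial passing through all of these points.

Forward differences of the values at x = 3, 4, 5, 6, 7, 8, 9, 10:
  f  : -1/2  -27/2  -85/2  -187/2  -345/2  -571/2  -877/2  -1275/2
  Δ  : -13  -29  -51  -79  -113  -153  -199
  Δ^2: -16  -22  -28  -34  -40  -46
  Δ^3: -6  -6  -6  -6  -6
  Δ^4: 0  0  0  0
  Δ^5: 0  0  0
  Δ^6: 0  0
  Δ^7: 0
The third differences are constant (-6) and nonzero, while all higher differences vanish, so the minimal degree is 3.

3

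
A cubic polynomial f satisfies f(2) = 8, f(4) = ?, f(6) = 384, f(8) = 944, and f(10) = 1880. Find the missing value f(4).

104

On equispaced nodes a degree-3 polynomial has vanishing fourth forward difference, so
  f(2) - 4·f(4) + 6·f(6) - 4·f(8) + f(10) = 0.
Substituting the known values and solving for f(4):
  -4·f(4) = -416
  f(4) = 104.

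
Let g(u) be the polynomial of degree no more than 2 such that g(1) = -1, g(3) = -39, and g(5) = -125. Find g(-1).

-11

Write g(u) = au^2 + bu + c. Substituting each data point gives a linear system:
  a + b + c = -1
  9a + 3b + c = -39
  25a + 5b + c = -125
Solving the system yields a = -6, b = 5, c = 0.
So g(u) = -6u² + 5u.
Then g(-1) = -11.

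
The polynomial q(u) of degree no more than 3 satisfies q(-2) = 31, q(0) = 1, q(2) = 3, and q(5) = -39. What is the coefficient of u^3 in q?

-1

Write q(u) = au^3 + bu^2 + cu + d. Substituting each data point gives a linear system:
  -8a + 4b - 2c + d = 31
  d = 1
  8a + 4b + 2c + d = 3
  125a + 25b + 5c + d = -39
Solving the system yields a = -1, b = 4, c = -3, d = 1.
So q(u) = -u^3 + 4u^2 - 3u + 1.
The leading coefficient is -1.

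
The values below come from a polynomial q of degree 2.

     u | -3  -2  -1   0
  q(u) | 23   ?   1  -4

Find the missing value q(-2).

10

On equispaced nodes a degree-2 polynomial has vanishing third forward difference, so
  - q(-3) + 3·q(-2) - 3·q(-1) + q(0) = 0.
Substituting the known values and solving for q(-2):
  3·q(-2) = 30
  q(-2) = 10.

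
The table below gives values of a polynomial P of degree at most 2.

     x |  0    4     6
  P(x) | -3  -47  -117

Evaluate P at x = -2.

-29

Using the Lagrange interpolation formula with nodes 0, 4, 6:
  L_0(x) = (x - 4)(x - 6) / 24
  L_1(x) = x(x - 6) / -8
  L_2(x) = x(x - 4) / 12
Then P(x) = -3·L_0(x) - 47·L_1(x) - 117·L_2(x).
Expanding and collecting terms gives P(x) = -4x^2 + 5x - 3.
Evaluating at x = -2: P(-2) = -29.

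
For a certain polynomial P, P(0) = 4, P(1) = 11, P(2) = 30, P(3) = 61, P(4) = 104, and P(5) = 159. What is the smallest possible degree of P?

2

Forward differences of the values at u = 0, 1, 2, 3, 4, 5:
  P  : 4  11  30  61  104  159
  Δ  : 7  19  31  43  55
  Δ^2: 12  12  12  12
  Δ^3: 0  0  0
  Δ^4: 0  0
  Δ^5: 0
The second differences are constant (12) and nonzero, while all higher differences vanish, so the minimal degree is 2.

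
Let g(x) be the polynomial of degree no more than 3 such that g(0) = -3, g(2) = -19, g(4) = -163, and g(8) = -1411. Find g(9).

-2028

Write g(x) = ax^3 + bx^2 + cx + d. Substituting each data point gives a linear system:
  d = -3
  8a + 4b + 2c + d = -19
  64a + 16b + 4c + d = -163
  512a + 64b + 8c + d = -1411
Solving the system yields a = -3, b = 2, c = 0, d = -3.
So g(x) = -3x^3 + 2x^2 - 3.
Then g(9) = -2028.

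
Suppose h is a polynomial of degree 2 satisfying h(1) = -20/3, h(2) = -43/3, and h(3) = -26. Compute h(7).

Using the Lagrange interpolation formula with nodes 1, 2, 3:
  L_0(u) = (u - 2)(u - 3) / 2
  L_1(u) = (u - 1)(u - 3) / -1
  L_2(u) = (u - 1)(u - 2) / 2
Then h(u) = -20/3·L_0(u) - 43/3·L_1(u) - 26·L_2(u).
Expanding and collecting terms gives h(u) = -2u² - (5/3)u - 3.
Evaluating at u = 7: h(7) = -338/3.

-338/3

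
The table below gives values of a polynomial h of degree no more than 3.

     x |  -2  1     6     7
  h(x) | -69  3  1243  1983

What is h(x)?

Write h(x) = ax^3 + bx^2 + cx + d. Substituting each data point gives a linear system:
  -8a + 4b - 2c + d = -69
  a + b + c + d = 3
  216a + 36b + 6c + d = 1243
  343a + 49b + 7c + d = 1983
Solving the system yields a = 6, b = -2, c = 4, d = -5.
So h(x) = 6x³ - 2x² + 4x - 5.
Check: h(-2) = -69. ✓

h(x) = 6x^3 - 2x^2 + 4x - 5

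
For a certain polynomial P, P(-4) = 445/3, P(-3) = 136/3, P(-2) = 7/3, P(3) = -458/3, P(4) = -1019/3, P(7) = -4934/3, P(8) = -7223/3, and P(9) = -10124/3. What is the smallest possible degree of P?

3

Divided differences on the nodes -4, -3, -2, 3, 4, 7, 8, 9:
  order 0: 445/3  136/3  7/3  -458/3  -1019/3  -4934/3  -7223/3  -10124/3
  order 1: -103  -43  -31  -187  -435  -763  -967
  order 2: 30  2  -26  -62  -82  -102
  order 3: -4  -4  -4  -4  -4
  order 4: 0  0  0  0
  order 5: 0  0  0
  order 6: 0  0
  order 7: 0
The order-3 divided differences are all -4 (nonzero) and every higher order vanishes, so the data lies on a polynomial of degree exactly 3.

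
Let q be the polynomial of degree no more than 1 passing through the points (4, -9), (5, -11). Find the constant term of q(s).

Write q(s) = as + b. Substituting each data point gives a linear system:
  4a + b = -9
  5a + b = -11
Solving the system yields a = -2, b = -1.
So q(s) = -2s - 1.
The constant term is -1.

-1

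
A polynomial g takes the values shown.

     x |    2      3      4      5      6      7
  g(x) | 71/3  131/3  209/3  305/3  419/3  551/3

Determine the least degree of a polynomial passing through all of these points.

Forward differences of the values at x = 2, 3, 4, 5, 6, 7:
  g  : 71/3  131/3  209/3  305/3  419/3  551/3
  Δ  : 20  26  32  38  44
  Δ^2: 6  6  6  6
  Δ^3: 0  0  0
  Δ^4: 0  0
  Δ^5: 0
The second differences are constant (6) and nonzero, while all higher differences vanish, so the minimal degree is 2.

2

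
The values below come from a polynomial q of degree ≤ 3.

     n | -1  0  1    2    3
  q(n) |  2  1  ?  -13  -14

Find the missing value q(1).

On equispaced nodes a degree-3 polynomial has vanishing fourth forward difference, so
  q(-1) - 4·q(0) + 6·q(1) - 4·q(2) + q(3) = 0.
Substituting the known values and solving for q(1):
  6·q(1) = -36
  q(1) = -6.

-6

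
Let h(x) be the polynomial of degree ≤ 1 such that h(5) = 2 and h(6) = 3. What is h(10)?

7

Write h(x) = ax + b. Substituting each data point gives a linear system:
  5a + b = 2
  6a + b = 3
Solving the system yields a = 1, b = -3.
So h(x) = x - 3.
Then h(10) = 7.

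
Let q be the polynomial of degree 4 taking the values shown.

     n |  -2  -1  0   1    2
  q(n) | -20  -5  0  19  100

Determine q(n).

q(n) = n^4 + 6n^3 + 6n^2 + 6n

Write q(n) = an^4 + bn^3 + cn^2 + dn + e. Substituting each data point gives a linear system:
  16a - 8b + 4c - 2d + e = -20
  a - b + c - d + e = -5
  e = 0
  a + b + c + d + e = 19
  16a + 8b + 4c + 2d + e = 100
Solving the system yields a = 1, b = 6, c = 6, d = 6, e = 0.
So q(n) = n^4 + 6n^3 + 6n^2 + 6n.
Check: q(-1) = -5. ✓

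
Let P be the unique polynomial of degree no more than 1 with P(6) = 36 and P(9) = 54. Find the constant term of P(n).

0

Write P(n) = an + b. Substituting each data point gives a linear system:
  6a + b = 36
  9a + b = 54
Solving the system yields a = 6, b = 0.
So P(n) = 6n.
The constant term is 0.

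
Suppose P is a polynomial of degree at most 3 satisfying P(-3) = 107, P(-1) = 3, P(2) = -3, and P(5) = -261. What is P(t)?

Using the Lagrange interpolation formula with nodes -3, -1, 2, 5:
  L_0(t) = (t + 1)(t - 2)(t - 5) / -80
  L_1(t) = (t + 3)(t - 2)(t - 5) / 36
  L_2(t) = (t + 3)(t + 1)(t - 5) / -45
  L_3(t) = (t + 3)(t + 1)(t - 2) / 144
Then P(t) = 107·L_0(t) + 3·L_1(t) - 3·L_2(t) - 261·L_3(t).
Expanding and collecting terms gives P(t) = -3t^3 + 4t^2 + 3t - 1.
Check: P(2) = -3. ✓

P(t) = -3t^3 + 4t^2 + 3t - 1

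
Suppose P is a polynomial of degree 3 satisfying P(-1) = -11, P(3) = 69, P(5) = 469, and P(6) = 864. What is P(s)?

P(s) = 5s^3 - 5s^2 - 5s - 6

Write P(s) = as^3 + bs^2 + cs + d. Substituting each data point gives a linear system:
  -a + b - c + d = -11
  27a + 9b + 3c + d = 69
  125a + 25b + 5c + d = 469
  216a + 36b + 6c + d = 864
Solving the system yields a = 5, b = -5, c = -5, d = -6.
So P(s) = 5s³ - 5s² - 5s - 6.
Check: P(3) = 69. ✓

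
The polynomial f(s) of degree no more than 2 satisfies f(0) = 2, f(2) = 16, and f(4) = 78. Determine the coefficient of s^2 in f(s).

Write f(s) = as^2 + bs + c. Substituting each data point gives a linear system:
  c = 2
  4a + 2b + c = 16
  16a + 4b + c = 78
Solving the system yields a = 6, b = -5, c = 2.
So f(s) = 6s^2 - 5s + 2.
The leading coefficient is 6.

6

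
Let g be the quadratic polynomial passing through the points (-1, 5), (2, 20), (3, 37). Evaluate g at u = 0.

4

Using the Lagrange interpolation formula with nodes -1, 2, 3:
  L_0(u) = (u - 2)(u - 3) / 12
  L_1(u) = (u + 1)(u - 3) / -3
  L_2(u) = (u + 1)(u - 2) / 4
Then g(u) = 5·L_0(u) + 20·L_1(u) + 37·L_2(u).
Expanding and collecting terms gives g(u) = 3u^2 + 2u + 4.
Evaluating at u = 0: g(0) = 4.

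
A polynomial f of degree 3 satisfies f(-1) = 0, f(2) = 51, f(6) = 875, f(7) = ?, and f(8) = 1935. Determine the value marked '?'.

The 4 known points determine the degree-3 polynomial uniquely.
Write f(x) = ax^3 + bx^2 + cx + d. Substituting each data point gives a linear system:
  -a + b - c + d = 0
  8a + 4b + 2c + d = 51
  216a + 36b + 6c + d = 875
  512a + 64b + 8c + d = 1935
Solving the system yields a = 3, b = 6, c = 2, d = -1.
So f(x) = 3x^3 + 6x^2 + 2x - 1.
Then f(7) = 1336.

1336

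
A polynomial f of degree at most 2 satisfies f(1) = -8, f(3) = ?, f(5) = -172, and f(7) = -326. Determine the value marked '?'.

-66

On equispaced nodes a degree-2 polynomial has vanishing third forward difference, so
  - f(1) + 3·f(3) - 3·f(5) + f(7) = 0.
Substituting the known values and solving for f(3):
  3·f(3) = -198
  f(3) = -66.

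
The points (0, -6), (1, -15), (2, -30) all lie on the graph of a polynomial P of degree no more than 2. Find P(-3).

-15

Write P(s) = as^2 + bs + c. Substituting each data point gives a linear system:
  c = -6
  a + b + c = -15
  4a + 2b + c = -30
Solving the system yields a = -3, b = -6, c = -6.
So P(s) = -3s² - 6s - 6.
Then P(-3) = -15.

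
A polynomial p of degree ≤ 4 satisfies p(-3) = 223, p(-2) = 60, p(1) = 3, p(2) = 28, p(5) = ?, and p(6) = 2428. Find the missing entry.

The 5 known points determine the degree-4 polynomial uniquely.
Write p(n) = an^4 + bn^3 + cn^2 + dn + e. Substituting each data point gives a linear system:
  81a - 27b + 9c - 3d + e = 223
  16a - 8b + 4c - 2d + e = 60
  a + b + c + d + e = 3
  16a + 8b + 4c + 2d + e = 28
  1296a + 216b + 36c + 6d + e = 2428
Solving the system yields a = 2, b = -1, c = 2, d = -4, e = 4.
So p(n) = 2n^4 - n^3 + 2n^2 - 4n + 4.
Then p(5) = 1159.

1159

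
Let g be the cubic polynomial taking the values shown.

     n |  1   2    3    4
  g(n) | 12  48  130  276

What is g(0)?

Write g(n) = an^3 + bn^2 + cn + d. Substituting each data point gives a linear system:
  a + b + c + d = 12
  8a + 4b + 2c + d = 48
  27a + 9b + 3c + d = 130
  64a + 16b + 4c + d = 276
Solving the system yields a = 3, b = 5, c = 0, d = 4.
So g(n) = 3n³ + 5n² + 4.
Then g(0) = 4.

4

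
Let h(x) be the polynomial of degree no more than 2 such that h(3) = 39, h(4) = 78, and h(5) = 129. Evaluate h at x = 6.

192

Write h(x) = ax^2 + bx + c. Substituting each data point gives a linear system:
  9a + 3b + c = 39
  16a + 4b + c = 78
  25a + 5b + c = 129
Solving the system yields a = 6, b = -3, c = -6.
So h(x) = 6x^2 - 3x - 6.
Then h(6) = 192.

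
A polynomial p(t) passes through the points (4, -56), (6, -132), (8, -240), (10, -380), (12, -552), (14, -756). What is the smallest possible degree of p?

2

Forward differences of the values at t = 4, 6, 8, 10, 12, 14:
  p  : -56  -132  -240  -380  -552  -756
  Δ  : -76  -108  -140  -172  -204
  Δ^2: -32  -32  -32  -32
  Δ^3: 0  0  0
  Δ^4: 0  0
  Δ^5: 0
The second differences are constant (-32) and nonzero, while all higher differences vanish, so the minimal degree is 2.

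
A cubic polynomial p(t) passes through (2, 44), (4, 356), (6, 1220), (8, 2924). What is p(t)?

p(t) = 6t^3 - 3t^2 + 6t - 4

Using the Lagrange interpolation formula with nodes 2, 4, 6, 8:
  L_0(t) = (t - 4)(t - 6)(t - 8) / -48
  L_1(t) = (t - 2)(t - 6)(t - 8) / 16
  L_2(t) = (t - 2)(t - 4)(t - 8) / -16
  L_3(t) = (t - 2)(t - 4)(t - 6) / 48
Then p(t) = 44·L_0(t) + 356·L_1(t) + 1220·L_2(t) + 2924·L_3(t).
Expanding and collecting terms gives p(t) = 6t³ - 3t² + 6t - 4.
Check: p(2) = 44. ✓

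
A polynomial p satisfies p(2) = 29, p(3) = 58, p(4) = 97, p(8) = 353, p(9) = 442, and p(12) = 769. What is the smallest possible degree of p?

2

Divided differences on the nodes 2, 3, 4, 8, 9, 12:
  order 0: 29  58  97  353  442  769
  order 1: 29  39  64  89  109
  order 2: 5  5  5  5
  order 3: 0  0  0
  order 4: 0  0
  order 5: 0
The order-2 divided differences are all 5 (nonzero) and every higher order vanishes, so the data lies on a polynomial of degree exactly 2.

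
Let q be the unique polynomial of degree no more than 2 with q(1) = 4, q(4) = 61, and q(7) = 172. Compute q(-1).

-4

Using the Lagrange interpolation formula with nodes 1, 4, 7:
  L_0(n) = (n - 4)(n - 7) / 18
  L_1(n) = (n - 1)(n - 7) / -9
  L_2(n) = (n - 1)(n - 4) / 18
Then q(n) = 4·L_0(n) + 61·L_1(n) + 172·L_2(n).
Expanding and collecting terms gives q(n) = 3n^2 + 4n - 3.
Evaluating at n = -1: q(-1) = -4.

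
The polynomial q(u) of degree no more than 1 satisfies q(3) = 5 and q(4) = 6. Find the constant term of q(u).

2

Write q(u) = au + b. Substituting each data point gives a linear system:
  3a + b = 5
  4a + b = 6
Solving the system yields a = 1, b = 2.
So q(u) = u + 2.
The constant term is 2.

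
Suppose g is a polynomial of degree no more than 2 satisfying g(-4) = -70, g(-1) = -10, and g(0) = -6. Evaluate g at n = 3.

Write g(n) = an^2 + bn + c. Substituting each data point gives a linear system:
  16a - 4b + c = -70
  a - b + c = -10
  c = -6
Solving the system yields a = -4, b = 0, c = -6.
So g(n) = -4n^2 - 6.
Then g(3) = -42.

-42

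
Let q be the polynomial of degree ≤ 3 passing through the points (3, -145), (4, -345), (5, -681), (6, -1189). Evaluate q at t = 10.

Using the Lagrange interpolation formula with nodes 3, 4, 5, 6:
  L_0(t) = (t - 4)(t - 5)(t - 6) / -6
  L_1(t) = (t - 3)(t - 5)(t - 6) / 2
  L_2(t) = (t - 3)(t - 4)(t - 6) / -2
  L_3(t) = (t - 3)(t - 4)(t - 5) / 6
Then q(t) = -145·L_0(t) - 345·L_1(t) - 681·L_2(t) - 1189·L_3(t).
Expanding and collecting terms gives q(t) = -6t^3 + 4t^2 - 6t - 1.
Evaluating at t = 10: q(10) = -5661.

-5661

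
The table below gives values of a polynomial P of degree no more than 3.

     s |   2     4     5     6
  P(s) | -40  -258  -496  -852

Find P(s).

P(s) = -4s^3 + s^2 - 3s - 6

Using the Lagrange interpolation formula with nodes 2, 4, 5, 6:
  L_0(s) = (s - 4)(s - 5)(s - 6) / -24
  L_1(s) = (s - 2)(s - 5)(s - 6) / 4
  L_2(s) = (s - 2)(s - 4)(s - 6) / -3
  L_3(s) = (s - 2)(s - 4)(s - 5) / 8
Then P(s) = -40·L_0(s) - 258·L_1(s) - 496·L_2(s) - 852·L_3(s).
Expanding and collecting terms gives P(s) = -4s^3 + s^2 - 3s - 6.
Check: P(5) = -496. ✓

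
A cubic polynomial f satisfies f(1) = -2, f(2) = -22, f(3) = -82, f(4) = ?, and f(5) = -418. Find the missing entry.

The 4 known points determine the degree-3 polynomial uniquely.
Write f(s) = as^3 + bs^2 + cs + d. Substituting each data point gives a linear system:
  a + b + c + d = -2
  8a + 4b + 2c + d = -22
  27a + 9b + 3c + d = -82
  125a + 25b + 5c + d = -418
Solving the system yields a = -4, b = 4, c = -4, d = 2.
So f(s) = -4s^3 + 4s^2 - 4s + 2.
Then f(4) = -206.

-206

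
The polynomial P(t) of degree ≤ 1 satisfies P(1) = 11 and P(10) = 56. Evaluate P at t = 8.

Using the Lagrange interpolation formula with nodes 1, 10:
  L_0(t) = (t - 10) / -9
  L_1(t) = (t - 1) / 9
Then P(t) = 11·L_0(t) + 56·L_1(t).
Expanding and collecting terms gives P(t) = 5t + 6.
Evaluating at t = 8: P(8) = 46.

46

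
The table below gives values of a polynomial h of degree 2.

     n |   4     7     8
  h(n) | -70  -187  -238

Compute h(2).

Write h(n) = an^2 + bn + c. Substituting each data point gives a linear system:
  16a + 4b + c = -70
  49a + 7b + c = -187
  64a + 8b + c = -238
Solving the system yields a = -3, b = -6, c = 2.
So h(n) = -3n^2 - 6n + 2.
Then h(2) = -22.

-22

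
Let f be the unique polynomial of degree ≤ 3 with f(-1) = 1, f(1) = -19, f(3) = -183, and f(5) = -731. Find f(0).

-6

Write f(t) = at^3 + bt^2 + ct + d. Substituting each data point gives a linear system:
  -a + b - c + d = 1
  a + b + c + d = -19
  27a + 9b + 3c + d = -183
  125a + 25b + 5c + d = -731
Solving the system yields a = -5, b = -3, c = -5, d = -6.
So f(t) = -5t^3 - 3t^2 - 5t - 6.
Then f(0) = -6.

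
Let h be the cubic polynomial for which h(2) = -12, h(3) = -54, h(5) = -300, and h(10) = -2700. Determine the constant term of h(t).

0

Write h(t) = at^3 + bt^2 + ct + d. Substituting each data point gives a linear system:
  8a + 4b + 2c + d = -12
  27a + 9b + 3c + d = -54
  125a + 25b + 5c + d = -300
  1000a + 100b + 10c + d = -2700
Solving the system yields a = -3, b = 3, c = 0, d = 0.
So h(t) = -3t³ + 3t².
The constant term is 0.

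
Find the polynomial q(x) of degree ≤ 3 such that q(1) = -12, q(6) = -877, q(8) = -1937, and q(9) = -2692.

q(x) = -3x^3 - 6x^2 - 2x - 1

Using the Lagrange interpolation formula with nodes 1, 6, 8, 9:
  L_0(x) = (x - 6)(x - 8)(x - 9) / -280
  L_1(x) = (x - 1)(x - 8)(x - 9) / 30
  L_2(x) = (x - 1)(x - 6)(x - 9) / -14
  L_3(x) = (x - 1)(x - 6)(x - 8) / 24
Then q(x) = -12·L_0(x) - 877·L_1(x) - 1937·L_2(x) - 2692·L_3(x).
Expanding and collecting terms gives q(x) = -3x³ - 6x² - 2x - 1.
Check: q(9) = -2692. ✓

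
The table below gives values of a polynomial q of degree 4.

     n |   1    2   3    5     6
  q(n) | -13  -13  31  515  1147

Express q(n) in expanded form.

Write q(n) = an^4 + bn^3 + cn^2 + dn + e. Substituting each data point gives a linear system:
  a + b + c + d + e = -13
  16a + 8b + 4c + 2d + e = -13
  81a + 27b + 9c + 3d + e = 31
  625a + 125b + 25c + 5d + e = 515
  1296a + 216b + 36c + 6d + e = 1147
Solving the system yields a = 1, b = 0, c = -3, d = -6, e = -5.
So q(n) = n⁴ - 3n² - 6n - 5.
Check: q(1) = -13. ✓

q(n) = n^4 - 3n^2 - 6n - 5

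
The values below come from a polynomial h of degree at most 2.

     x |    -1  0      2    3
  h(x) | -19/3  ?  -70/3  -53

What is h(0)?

The 3 known points determine the degree-2 polynomial uniquely.
Write h(x) = ax^2 + bx + c. Substituting each data point gives a linear system:
  a - b + c = -19/3
  4a + 2b + c = -70/3
  9a + 3b + c = -53
Solving the system yields a = -6, b = 1/3, c = 0.
So h(x) = -6x^2 + (1/3)x.
Then h(0) = 0.

0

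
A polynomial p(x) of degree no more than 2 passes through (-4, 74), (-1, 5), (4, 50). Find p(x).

Write p(x) = ax^2 + bx + c. Substituting each data point gives a linear system:
  16a - 4b + c = 74
  a - b + c = 5
  16a + 4b + c = 50
Solving the system yields a = 4, b = -3, c = -2.
So p(x) = 4x^2 - 3x - 2.
Check: p(-4) = 74. ✓

p(x) = 4x^2 - 3x - 2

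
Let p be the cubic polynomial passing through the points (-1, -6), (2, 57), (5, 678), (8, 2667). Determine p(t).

p(t) = 5t^3 + t^2 + 5t + 3

Write p(t) = at^3 + bt^2 + ct + d. Substituting each data point gives a linear system:
  -a + b - c + d = -6
  8a + 4b + 2c + d = 57
  125a + 25b + 5c + d = 678
  512a + 64b + 8c + d = 2667
Solving the system yields a = 5, b = 1, c = 5, d = 3.
So p(t) = 5t^3 + t^2 + 5t + 3.
Check: p(-1) = -6. ✓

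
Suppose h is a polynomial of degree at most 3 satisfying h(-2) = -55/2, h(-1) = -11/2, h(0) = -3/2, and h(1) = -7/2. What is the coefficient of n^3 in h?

Write h(n) = an^3 + bn^2 + cn + d. Substituting each data point gives a linear system:
  -8a + 4b - 2c + d = -55/2
  -a + b - c + d = -11/2
  d = -3/2
  a + b + c + d = -7/2
Solving the system yields a = 2, b = -3, c = -1, d = -3/2.
So h(n) = 2n^3 - 3n^2 - n - 3/2.
The leading coefficient is 2.

2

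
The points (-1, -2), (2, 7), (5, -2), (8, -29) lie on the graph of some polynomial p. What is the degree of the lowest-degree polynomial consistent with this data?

Forward differences of the values at u = -1, 2, 5, 8:
  p  : -2  7  -2  -29
  Δ  : 9  -9  -27
  Δ^2: -18  -18
  Δ^3: 0
The second differences are constant (-18) and nonzero, while all higher differences vanish, so the minimal degree is 2.

2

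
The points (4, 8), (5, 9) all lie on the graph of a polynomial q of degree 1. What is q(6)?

Write q(s) = as + b. Substituting each data point gives a linear system:
  4a + b = 8
  5a + b = 9
Solving the system yields a = 1, b = 4.
So q(s) = s + 4.
Then q(6) = 10.

10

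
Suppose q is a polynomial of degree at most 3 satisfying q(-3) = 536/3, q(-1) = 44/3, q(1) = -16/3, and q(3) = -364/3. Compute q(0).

5/3

Using the Lagrange interpolation formula with nodes -3, -1, 1, 3:
  L_0(n) = (n + 1)(n - 1)(n - 3) / -48
  L_1(n) = (n + 3)(n - 1)(n - 3) / 16
  L_2(n) = (n + 3)(n + 1)(n - 3) / -16
  L_3(n) = (n + 3)(n + 1)(n - 1) / 48
Then q(n) = 536/3·L_0(n) + 44/3·L_1(n) - 16/3·L_2(n) - 364/3·L_3(n).
Expanding and collecting terms gives q(n) = -5n³ + 3n² - 5n + 5/3.
Evaluating at n = 0: q(0) = 5/3.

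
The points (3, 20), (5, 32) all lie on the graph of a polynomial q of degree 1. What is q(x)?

Write q(x) = ax + b. Substituting each data point gives a linear system:
  3a + b = 20
  5a + b = 32
Solving the system yields a = 6, b = 2.
So q(x) = 6x + 2.
Check: q(5) = 32. ✓

q(x) = 6x + 2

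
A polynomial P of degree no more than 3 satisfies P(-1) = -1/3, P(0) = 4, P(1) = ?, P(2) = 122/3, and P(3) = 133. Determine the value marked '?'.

The 4 known points determine the degree-3 polynomial uniquely.
Write P(u) = au^3 + bu^2 + cu + d. Substituting each data point gives a linear system:
  -a + b - c + d = -1/3
  d = 4
  8a + 4b + 2c + d = 122/3
  27a + 9b + 3c + d = 133
Solving the system yields a = 5, b = -1/3, c = -1, d = 4.
So P(u) = 5u^3 - (1/3)u^2 - u + 4.
Then P(1) = 23/3.

23/3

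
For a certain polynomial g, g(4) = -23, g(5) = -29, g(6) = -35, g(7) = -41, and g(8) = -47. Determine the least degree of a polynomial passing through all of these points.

1

Forward differences of the values at u = 4, 5, 6, 7, 8:
  g  : -23  -29  -35  -41  -47
  Δ  : -6  -6  -6  -6
  Δ^2: 0  0  0
  Δ^3: 0  0
  Δ^4: 0
The first differences are constant (-6) and nonzero, while all higher differences vanish, so the minimal degree is 1.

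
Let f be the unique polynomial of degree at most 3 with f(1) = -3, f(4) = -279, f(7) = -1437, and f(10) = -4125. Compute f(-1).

11

Forward differences of the values at n = 1, 4, 7, 10:
  f  : -3  -279  -1437  -4125
  Δ  : -276  -1158  -2688
  Δ^2: -882  -1530
  Δ^3: -648
The third differences are constant, confirming degree 3.
Interpolating (Newton forward form) and evaluating at n = -1 gives f(-1) = 11.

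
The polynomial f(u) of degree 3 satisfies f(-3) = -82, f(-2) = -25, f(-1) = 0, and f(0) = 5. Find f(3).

Using the Lagrange interpolation formula with nodes -3, -2, -1, 0:
  L_0(u) = (u + 2)(u + 1)u / -6
  L_1(u) = (u + 3)(u + 1)u / 2
  L_2(u) = (u + 3)(u + 2)u / -2
  L_3(u) = (u + 3)(u + 2)(u + 1) / 6
Then f(u) = -82·L_0(u) - 25·L_1(u) + 0·L_2(u) + 5·L_3(u).
Expanding and collecting terms gives f(u) = 2u^3 - 4u^2 - u + 5.
Evaluating at u = 3: f(3) = 20.

20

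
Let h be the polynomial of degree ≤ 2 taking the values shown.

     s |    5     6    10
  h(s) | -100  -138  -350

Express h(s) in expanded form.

h(s) = -3s^2 - 5s

Using the Lagrange interpolation formula with nodes 5, 6, 10:
  L_0(s) = (s - 6)(s - 10) / 5
  L_1(s) = (s - 5)(s - 10) / -4
  L_2(s) = (s - 5)(s - 6) / 20
Then h(s) = -100·L_0(s) - 138·L_1(s) - 350·L_2(s).
Expanding and collecting terms gives h(s) = -3s^2 - 5s.
Check: h(10) = -350. ✓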